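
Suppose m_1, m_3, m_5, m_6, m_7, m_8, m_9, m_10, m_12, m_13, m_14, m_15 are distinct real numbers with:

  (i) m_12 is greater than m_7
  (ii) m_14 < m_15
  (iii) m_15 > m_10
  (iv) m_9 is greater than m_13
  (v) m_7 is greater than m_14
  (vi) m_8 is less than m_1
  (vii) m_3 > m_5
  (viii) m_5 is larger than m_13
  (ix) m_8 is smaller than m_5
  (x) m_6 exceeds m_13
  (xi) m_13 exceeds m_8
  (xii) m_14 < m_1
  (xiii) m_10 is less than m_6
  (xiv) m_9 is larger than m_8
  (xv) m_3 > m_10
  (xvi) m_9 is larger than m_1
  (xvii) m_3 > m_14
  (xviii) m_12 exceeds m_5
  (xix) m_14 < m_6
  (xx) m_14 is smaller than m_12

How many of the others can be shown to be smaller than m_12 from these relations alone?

Directly below m_12: m_14, m_7, m_5.
One step further: m_8, m_13 (5 so far).
Nothing else is reachable below m_12; 5 in all.

5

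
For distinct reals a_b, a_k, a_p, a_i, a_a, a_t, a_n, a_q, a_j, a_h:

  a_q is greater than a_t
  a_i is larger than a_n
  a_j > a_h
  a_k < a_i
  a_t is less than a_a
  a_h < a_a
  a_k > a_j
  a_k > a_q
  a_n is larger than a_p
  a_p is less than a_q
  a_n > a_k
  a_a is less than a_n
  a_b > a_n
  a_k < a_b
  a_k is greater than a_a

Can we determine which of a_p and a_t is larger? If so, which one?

undetermined

Following every chain through a_t: above a_t we get a_a, a_q, a_k, a_n, a_b, a_i.
a_p is not reached, and no chain runs the other way from a_p to a_t.
So the given relations leave the order of a_t and a_p undetermined.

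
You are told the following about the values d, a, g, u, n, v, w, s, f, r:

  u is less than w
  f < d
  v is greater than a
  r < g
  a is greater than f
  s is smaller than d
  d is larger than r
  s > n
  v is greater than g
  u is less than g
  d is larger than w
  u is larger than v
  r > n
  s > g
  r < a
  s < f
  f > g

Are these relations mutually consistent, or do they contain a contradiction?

Chaining the given relations yields g < s < f < a < v < u, so g < u. But one relation states u < g. These cannot both hold.

inconsistent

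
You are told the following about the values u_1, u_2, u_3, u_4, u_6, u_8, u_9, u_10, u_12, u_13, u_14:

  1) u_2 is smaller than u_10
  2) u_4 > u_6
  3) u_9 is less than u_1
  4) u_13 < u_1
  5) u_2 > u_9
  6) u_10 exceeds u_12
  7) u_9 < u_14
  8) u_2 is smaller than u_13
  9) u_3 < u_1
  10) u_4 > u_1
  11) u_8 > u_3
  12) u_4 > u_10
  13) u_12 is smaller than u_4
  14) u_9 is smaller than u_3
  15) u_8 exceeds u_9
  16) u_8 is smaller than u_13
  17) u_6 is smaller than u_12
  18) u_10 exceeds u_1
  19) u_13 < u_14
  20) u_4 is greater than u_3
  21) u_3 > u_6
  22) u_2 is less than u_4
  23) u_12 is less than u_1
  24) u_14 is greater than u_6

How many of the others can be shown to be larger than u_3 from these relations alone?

Directly above u_3: u_8, u_1, u_4.
One step further: u_13, u_10 (5 so far).
One step further: u_14 (6 so far).
No other element is forced above u_3 by the given relations, so the count is 6.

6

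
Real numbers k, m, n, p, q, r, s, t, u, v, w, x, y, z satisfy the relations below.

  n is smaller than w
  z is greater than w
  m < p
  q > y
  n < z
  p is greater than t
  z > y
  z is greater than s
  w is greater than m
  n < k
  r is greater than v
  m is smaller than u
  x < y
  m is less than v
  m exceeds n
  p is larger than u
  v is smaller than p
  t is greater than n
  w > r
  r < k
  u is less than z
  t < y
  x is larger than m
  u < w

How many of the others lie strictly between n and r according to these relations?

2

Chaining upward from n reaches: m, v, x, u, t, y, q, k, p, w, z.
Chaining downward from r reaches: m, v.
Strictly between n and r are those in both lists: m, v — 2 elements.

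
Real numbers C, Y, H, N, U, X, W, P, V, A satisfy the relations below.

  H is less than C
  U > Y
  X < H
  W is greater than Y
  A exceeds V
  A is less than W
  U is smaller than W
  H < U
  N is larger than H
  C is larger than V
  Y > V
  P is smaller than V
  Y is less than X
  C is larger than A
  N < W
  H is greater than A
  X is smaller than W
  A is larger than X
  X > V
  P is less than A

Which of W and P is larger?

W

The relevant relations are P < V; V < X; X < A; A < H; H < U; U < W.
Together: P < V < X < A < H < U < W.
So P < W; W is the larger of the two.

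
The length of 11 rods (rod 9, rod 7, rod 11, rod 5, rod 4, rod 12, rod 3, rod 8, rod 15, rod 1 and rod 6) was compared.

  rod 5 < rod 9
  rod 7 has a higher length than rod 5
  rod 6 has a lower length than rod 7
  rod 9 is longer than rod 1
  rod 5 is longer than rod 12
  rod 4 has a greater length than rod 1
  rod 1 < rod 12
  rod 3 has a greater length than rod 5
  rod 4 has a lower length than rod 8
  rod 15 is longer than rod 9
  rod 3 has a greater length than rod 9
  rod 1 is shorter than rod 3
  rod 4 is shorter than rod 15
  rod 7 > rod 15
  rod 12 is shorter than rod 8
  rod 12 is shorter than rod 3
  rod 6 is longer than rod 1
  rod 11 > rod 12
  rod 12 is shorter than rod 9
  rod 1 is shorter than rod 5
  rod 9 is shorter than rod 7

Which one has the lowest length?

rod 1

Chaining upward from rod 1: directly above it, rod 4, rod 12, rod 6, rod 5, rod 9, rod 3; then rod 11, rod 15, rod 8, rod 7.
That covers every other element, and nothing is given below rod 1, so rod 1 is the lowest length.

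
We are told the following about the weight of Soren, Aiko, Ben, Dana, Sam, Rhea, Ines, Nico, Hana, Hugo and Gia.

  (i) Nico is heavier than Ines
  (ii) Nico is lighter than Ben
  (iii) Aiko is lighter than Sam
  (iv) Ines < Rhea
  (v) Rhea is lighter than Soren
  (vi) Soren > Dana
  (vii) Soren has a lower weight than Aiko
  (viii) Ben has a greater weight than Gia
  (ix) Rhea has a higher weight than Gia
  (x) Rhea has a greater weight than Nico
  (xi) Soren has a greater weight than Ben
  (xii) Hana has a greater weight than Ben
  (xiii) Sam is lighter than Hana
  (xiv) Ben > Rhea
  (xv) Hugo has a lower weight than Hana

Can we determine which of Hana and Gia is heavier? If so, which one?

The relevant relations are Gia < Rhea; Rhea < Ben; Ben < Soren; Soren < Aiko; Aiko < Sam; Sam < Hana.
Chaining these gives Gia < Rhea < Ben < Soren < Aiko < Sam < Hana.
So Hana is heavier.

Hana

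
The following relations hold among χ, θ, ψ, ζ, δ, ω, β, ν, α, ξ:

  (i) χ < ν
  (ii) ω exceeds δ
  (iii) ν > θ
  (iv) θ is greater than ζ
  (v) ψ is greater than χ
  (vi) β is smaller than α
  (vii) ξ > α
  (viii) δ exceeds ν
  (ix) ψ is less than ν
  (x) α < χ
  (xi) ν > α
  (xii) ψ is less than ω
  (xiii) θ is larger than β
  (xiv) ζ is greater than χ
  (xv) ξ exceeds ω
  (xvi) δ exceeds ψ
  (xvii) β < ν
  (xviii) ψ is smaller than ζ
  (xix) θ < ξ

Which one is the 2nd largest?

ω

Chaining the given pairs: β < α < χ < ψ < ζ < θ < ν < δ < ω < ξ.
The 2nd largest is ω.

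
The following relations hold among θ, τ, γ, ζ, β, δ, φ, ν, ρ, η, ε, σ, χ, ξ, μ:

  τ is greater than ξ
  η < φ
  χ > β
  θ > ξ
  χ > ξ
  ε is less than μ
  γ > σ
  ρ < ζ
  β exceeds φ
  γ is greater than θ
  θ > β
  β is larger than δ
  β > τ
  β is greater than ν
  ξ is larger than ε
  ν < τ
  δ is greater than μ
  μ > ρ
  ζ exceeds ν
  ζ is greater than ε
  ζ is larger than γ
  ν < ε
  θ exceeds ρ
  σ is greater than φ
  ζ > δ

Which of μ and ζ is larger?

ζ

μ < δ and δ < β give μ < β.
With β < θ: μ < δ < β < θ.
With θ < γ: μ < δ < β < θ < γ.
Then γ < ζ extends the chain to ζ.
So μ < ζ; ζ is the larger of the two.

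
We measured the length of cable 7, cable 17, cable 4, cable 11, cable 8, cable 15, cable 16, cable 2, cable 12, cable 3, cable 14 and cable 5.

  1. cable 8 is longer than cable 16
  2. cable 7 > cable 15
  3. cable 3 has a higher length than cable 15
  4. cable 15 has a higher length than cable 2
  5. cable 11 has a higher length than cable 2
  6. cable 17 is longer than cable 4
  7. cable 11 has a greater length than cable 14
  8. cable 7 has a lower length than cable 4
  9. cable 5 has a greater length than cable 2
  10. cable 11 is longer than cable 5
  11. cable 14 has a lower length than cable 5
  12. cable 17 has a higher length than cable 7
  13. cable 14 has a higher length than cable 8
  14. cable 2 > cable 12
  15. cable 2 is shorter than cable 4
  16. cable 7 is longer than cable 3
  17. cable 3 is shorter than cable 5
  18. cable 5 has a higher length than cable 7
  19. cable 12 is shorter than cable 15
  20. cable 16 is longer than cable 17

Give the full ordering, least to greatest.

Nothing is placed below cable 12, so it is least; from there cable 12 < cable 2; cable 2 < cable 15; cable 15 < cable 3; cable 3 < cable 7; cable 7 < cable 4; cable 4 < cable 17; cable 17 < cable 16; cable 16 < cable 8; cable 8 < cable 14; cable 14 < cable 5; cable 5 < cable 11, each given directly.

cable 12 < cable 2 < cable 15 < cable 3 < cable 7 < cable 4 < cable 17 < cable 16 < cable 8 < cable 14 < cable 5 < cable 11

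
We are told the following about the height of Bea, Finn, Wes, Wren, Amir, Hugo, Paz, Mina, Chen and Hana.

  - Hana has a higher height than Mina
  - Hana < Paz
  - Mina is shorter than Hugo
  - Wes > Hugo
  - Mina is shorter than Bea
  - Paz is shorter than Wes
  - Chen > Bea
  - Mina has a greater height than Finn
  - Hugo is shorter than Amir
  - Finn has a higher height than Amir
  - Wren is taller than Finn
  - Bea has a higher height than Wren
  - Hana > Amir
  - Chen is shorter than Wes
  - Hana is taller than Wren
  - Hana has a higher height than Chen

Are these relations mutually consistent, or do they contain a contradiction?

inconsistent

We have Finn < Mina stated directly, yet also Mina < Hugo < Amir < Finn by chaining the others — so Mina < Finn. Contradiction.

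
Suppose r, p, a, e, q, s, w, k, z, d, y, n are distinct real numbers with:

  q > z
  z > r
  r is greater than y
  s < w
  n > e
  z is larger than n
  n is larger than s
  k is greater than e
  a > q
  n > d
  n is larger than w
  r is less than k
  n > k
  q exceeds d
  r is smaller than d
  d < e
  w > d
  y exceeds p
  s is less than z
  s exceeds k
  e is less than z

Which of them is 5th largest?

w

Piecing the relations together gives one ordering: p < y < r < d < e < k < s < w < n < z < q < a.
Counting 5 from the largest end gives w.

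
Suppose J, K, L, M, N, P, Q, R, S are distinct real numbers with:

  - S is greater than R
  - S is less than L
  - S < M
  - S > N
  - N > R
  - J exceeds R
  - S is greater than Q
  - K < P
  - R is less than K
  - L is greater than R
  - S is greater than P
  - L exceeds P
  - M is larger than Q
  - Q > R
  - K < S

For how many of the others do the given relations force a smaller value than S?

5

Directly below S: R, K, P, N, Q.
Nothing else is reachable below S; 5 in all.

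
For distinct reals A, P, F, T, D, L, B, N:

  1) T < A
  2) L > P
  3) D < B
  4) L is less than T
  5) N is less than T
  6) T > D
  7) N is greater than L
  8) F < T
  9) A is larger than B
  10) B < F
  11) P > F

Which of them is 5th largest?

P

The consecutive relations fix a unique order: D < B < F < P < L < N < T < A.
Counting 5 from the largest end gives P.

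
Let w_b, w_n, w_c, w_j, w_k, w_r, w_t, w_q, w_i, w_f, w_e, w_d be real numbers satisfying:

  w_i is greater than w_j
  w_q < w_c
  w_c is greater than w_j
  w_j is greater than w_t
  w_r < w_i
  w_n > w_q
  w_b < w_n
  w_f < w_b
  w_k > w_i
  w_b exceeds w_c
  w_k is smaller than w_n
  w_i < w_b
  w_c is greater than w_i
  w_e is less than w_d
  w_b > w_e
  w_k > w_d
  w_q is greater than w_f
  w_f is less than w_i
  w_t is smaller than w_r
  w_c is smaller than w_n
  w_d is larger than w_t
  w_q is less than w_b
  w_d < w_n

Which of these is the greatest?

w_n

Chaining downward from w_n: directly below it, w_d, w_q, w_k, w_c, w_b; then w_f, w_t, w_e, w_j, w_i; then w_r.
That covers every other element, and nothing is given above w_n, so w_n is the greatest.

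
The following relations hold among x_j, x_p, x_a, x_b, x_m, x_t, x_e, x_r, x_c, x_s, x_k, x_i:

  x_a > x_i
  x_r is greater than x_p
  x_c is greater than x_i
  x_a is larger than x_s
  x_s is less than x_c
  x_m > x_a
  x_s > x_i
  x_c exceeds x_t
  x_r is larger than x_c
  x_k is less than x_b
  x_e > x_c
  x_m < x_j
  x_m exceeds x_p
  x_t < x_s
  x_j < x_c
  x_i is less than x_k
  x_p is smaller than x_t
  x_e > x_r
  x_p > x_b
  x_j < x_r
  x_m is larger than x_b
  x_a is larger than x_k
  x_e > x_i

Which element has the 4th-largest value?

Chaining the given pairs: x_i < x_k < x_b < x_p < x_t < x_s < x_a < x_m < x_j < x_c < x_r < x_e.
Counting 4 from the largest end gives x_j.

x_j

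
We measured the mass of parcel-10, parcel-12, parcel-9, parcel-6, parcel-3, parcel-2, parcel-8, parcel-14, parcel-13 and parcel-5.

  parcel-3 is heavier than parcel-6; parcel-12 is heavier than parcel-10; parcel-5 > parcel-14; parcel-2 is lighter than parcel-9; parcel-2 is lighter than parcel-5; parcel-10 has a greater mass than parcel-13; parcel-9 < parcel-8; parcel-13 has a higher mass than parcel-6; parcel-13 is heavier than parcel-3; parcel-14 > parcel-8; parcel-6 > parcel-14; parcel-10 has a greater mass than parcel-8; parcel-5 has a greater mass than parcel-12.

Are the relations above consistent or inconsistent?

Every relation is compatible with parcel-2 < parcel-9 < parcel-8 < parcel-14 < parcel-6 < parcel-3 < parcel-13 < parcel-10 < parcel-12 < parcel-5; the set is consistent.

consistent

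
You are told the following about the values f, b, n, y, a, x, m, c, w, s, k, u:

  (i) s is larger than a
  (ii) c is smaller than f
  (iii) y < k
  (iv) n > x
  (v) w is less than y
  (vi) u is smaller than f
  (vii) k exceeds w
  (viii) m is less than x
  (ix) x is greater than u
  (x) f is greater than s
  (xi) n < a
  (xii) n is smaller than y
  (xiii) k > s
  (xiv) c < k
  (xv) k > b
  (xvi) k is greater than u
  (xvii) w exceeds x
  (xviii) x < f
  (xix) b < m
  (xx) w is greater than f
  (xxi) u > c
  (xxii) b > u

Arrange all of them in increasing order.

c < u < b < m < x < n < a < s < f < w < y < k

Nothing is placed below c, so it is least; from there c < u; u < b; b < m; m < x; x < n; n < a; a < s; s < f; f < w; w < y; y < k, each given directly.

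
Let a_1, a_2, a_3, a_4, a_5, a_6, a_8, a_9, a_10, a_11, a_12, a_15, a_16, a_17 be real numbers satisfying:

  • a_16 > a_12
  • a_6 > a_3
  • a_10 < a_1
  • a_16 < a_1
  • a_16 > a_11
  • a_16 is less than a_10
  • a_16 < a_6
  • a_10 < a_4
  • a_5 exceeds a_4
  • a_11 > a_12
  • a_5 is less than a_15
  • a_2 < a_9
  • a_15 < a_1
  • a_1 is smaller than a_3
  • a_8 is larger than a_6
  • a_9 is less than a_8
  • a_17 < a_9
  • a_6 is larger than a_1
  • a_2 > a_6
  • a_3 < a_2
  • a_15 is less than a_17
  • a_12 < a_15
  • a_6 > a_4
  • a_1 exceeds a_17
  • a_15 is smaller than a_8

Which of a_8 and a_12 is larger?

a_8

a_12 < a_11 and a_11 < a_16 give a_12 < a_16.
With a_16 < a_10: a_12 < a_11 < a_16 < a_10.
With a_10 < a_4: a_12 < a_11 < a_16 < a_10 < a_4.
Then a_4 < a_5 extends the chain to a_5.
With a_5 < a_15: a_12 < a_11 < a_16 < a_10 < a_4 < a_5 < a_15.
Then a_15 < a_17 extends the chain to a_17.
With a_17 < a_1: a_12 < a_11 < a_16 < a_10 < a_4 < a_5 < a_15 < a_17 < a_1.
With a_1 < a_3: a_12 < a_11 < a_16 < a_10 < a_4 < a_5 < a_15 < a_17 < a_1 < a_3.
Then a_3 < a_6 extends the chain to a_6.
With a_6 < a_2: a_12 < a_11 < a_16 < a_10 < a_4 < a_5 < a_15 < a_17 < a_1 < a_3 < a_6 < a_2.
With a_2 < a_9: a_12 < a_11 < a_16 < a_10 < a_4 < a_5 < a_15 < a_17 < a_1 < a_3 < a_6 < a_2 < a_9.
Then a_9 < a_8 extends the chain to a_8.
So a_12 < a_8; a_8 is the larger of the two.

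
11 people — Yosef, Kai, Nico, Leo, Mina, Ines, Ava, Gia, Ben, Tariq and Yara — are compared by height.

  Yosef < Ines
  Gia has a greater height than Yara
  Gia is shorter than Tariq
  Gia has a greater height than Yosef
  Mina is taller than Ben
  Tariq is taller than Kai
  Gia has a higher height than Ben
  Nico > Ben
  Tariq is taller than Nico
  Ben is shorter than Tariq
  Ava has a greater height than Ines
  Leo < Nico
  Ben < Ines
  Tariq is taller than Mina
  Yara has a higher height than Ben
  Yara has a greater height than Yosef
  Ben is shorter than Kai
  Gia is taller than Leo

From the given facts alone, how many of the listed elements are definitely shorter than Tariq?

From Tariq the given relations immediately reach Ben, Mina, Gia, Nico, Kai.
From those, Yosef, Yara, Leo — 8 in total.
No other element is forced below Tariq by the given relations, so the count is 8.

8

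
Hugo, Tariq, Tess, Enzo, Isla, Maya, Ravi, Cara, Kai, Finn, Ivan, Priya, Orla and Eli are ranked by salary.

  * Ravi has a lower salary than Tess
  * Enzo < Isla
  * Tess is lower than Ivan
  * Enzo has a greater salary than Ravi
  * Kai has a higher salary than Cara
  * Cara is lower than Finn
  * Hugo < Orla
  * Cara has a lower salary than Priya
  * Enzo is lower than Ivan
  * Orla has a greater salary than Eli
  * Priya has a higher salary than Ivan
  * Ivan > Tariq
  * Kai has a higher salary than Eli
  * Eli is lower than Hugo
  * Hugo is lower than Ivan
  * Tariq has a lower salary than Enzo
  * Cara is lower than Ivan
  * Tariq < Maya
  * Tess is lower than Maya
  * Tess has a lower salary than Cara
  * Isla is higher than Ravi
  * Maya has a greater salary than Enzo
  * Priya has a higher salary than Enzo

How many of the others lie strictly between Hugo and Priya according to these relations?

1

Chaining upward from Hugo reaches: Orla, Ivan.
Chaining downward from Priya reaches: Ravi, Tariq, Tess, Enzo, Cara, Eli, Ivan.
Strictly between Hugo and Priya are those in both lists: Ivan — 1 element.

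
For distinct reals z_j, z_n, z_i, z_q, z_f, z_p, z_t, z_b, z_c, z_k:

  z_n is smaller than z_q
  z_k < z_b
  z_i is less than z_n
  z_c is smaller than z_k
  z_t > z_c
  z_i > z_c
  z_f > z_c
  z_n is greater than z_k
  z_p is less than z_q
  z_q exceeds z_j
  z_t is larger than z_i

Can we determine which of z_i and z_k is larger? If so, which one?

undetermined

Following every chain through z_i: above z_i we get z_n, z_t, z_q; below z_i we get z_c.
z_k is not reached, and no chain runs the other way from z_k to z_i.
So the given relations leave the order of z_i and z_k undetermined.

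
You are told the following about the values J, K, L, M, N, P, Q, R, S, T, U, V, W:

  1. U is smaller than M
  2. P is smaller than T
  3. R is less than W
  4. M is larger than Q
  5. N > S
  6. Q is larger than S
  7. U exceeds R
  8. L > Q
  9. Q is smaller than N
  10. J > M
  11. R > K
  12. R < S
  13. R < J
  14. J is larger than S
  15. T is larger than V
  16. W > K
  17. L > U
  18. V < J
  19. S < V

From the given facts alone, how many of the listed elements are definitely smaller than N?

4

The elements the relations force below N are K, R, S, Q — no chain reaches any other.
That is 4.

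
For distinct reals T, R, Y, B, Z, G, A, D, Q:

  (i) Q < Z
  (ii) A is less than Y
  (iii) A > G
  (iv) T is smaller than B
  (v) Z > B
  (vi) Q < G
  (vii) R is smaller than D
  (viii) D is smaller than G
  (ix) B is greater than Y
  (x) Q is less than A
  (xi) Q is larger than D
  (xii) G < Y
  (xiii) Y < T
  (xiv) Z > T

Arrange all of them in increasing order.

The consecutive links are each given: R < D; D < Q; Q < G; G < A; A < Y; Y < T; T < B; B < Z.

R < D < Q < G < A < Y < T < B < Z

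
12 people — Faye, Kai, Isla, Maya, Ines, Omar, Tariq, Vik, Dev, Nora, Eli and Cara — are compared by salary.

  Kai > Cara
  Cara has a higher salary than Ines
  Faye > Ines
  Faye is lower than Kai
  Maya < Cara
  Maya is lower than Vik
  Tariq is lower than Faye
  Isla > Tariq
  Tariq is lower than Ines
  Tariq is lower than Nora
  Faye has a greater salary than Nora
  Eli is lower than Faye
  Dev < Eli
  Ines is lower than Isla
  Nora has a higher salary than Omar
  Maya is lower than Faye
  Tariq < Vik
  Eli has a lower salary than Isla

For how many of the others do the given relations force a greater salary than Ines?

4

The elements the relations force above Ines are Cara, Isla, Faye, Kai — no chain reaches any other.
That is 4.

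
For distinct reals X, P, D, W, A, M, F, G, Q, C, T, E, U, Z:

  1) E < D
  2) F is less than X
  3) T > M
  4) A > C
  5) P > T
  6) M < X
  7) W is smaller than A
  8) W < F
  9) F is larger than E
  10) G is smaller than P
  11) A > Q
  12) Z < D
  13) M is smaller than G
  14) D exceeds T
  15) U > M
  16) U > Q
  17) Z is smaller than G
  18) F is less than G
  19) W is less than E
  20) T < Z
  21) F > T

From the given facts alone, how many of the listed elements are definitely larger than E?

5

From E the given relations immediately reach F, D.
From those, X, G — 4 in total.
From those, P — 5 in total.
Nothing else is reachable above E; 5 in all.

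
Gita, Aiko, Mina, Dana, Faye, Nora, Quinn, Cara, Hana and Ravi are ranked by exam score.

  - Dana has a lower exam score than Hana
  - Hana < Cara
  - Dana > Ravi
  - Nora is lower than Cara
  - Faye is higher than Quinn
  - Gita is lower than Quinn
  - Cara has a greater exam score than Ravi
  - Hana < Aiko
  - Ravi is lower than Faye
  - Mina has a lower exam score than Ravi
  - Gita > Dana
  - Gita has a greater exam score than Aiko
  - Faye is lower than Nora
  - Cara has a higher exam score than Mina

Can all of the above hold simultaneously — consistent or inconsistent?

consistent

The single ordering Mina < Ravi < Dana < Hana < Aiko < Gita < Quinn < Faye < Nora < Cara satisfies every listed relation, so no contradiction arises.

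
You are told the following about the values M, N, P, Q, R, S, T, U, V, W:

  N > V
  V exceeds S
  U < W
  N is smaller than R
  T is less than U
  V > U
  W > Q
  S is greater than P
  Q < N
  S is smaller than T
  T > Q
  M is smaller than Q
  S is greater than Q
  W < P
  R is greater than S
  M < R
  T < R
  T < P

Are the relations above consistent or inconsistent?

inconsistent

We have S < T stated directly, yet also T < U < W < P < S by chaining the others — so T < S. Contradiction.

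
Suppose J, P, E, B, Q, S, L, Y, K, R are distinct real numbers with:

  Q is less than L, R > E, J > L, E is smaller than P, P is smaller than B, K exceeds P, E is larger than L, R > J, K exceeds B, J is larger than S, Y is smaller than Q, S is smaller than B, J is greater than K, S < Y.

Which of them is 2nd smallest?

Y

Chaining the given pairs: S < Y < Q < L < E < P < B < K < J < R.
Counting 2 from the smallest end gives Y.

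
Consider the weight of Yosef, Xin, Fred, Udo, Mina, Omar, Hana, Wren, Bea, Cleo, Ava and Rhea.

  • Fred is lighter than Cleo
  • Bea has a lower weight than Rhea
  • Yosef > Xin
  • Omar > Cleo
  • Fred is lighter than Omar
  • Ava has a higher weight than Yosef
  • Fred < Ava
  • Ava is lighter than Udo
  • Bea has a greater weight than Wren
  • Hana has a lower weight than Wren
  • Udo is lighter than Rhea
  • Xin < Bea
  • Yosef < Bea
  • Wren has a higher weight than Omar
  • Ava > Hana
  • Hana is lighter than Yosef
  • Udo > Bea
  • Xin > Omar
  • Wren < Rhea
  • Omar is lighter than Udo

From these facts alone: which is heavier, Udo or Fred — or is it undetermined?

The relevant relations are Fred < Cleo; Cleo < Omar; Omar < Xin; Xin < Yosef; Yosef < Bea; Bea < Udo.
Chaining these gives Fred < Cleo < Omar < Xin < Yosef < Bea < Udo.
So Udo is heavier.

Udo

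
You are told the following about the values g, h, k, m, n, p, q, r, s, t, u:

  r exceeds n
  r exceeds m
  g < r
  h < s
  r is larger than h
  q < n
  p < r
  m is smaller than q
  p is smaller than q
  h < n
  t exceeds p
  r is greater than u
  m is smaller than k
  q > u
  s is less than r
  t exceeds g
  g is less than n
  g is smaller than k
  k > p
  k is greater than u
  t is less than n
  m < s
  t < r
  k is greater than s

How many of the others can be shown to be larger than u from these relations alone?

4

From u the given relations immediately reach q, k, r.
From those, n — 4 in total.
Nothing else is reachable above u; 4 in all.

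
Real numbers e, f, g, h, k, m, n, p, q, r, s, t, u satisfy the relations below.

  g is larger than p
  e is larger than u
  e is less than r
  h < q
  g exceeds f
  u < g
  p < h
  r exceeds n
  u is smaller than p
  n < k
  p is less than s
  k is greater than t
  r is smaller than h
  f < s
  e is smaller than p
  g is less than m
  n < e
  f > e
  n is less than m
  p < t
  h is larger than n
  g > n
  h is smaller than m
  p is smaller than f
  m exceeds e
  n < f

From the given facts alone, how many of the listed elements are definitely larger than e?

10

Directly above e: p, f, r, m.
One step further: t, g, h, s (8 so far).
One step further: q, k (10 so far).
No other element is forced above e by the given relations, so the count is 10.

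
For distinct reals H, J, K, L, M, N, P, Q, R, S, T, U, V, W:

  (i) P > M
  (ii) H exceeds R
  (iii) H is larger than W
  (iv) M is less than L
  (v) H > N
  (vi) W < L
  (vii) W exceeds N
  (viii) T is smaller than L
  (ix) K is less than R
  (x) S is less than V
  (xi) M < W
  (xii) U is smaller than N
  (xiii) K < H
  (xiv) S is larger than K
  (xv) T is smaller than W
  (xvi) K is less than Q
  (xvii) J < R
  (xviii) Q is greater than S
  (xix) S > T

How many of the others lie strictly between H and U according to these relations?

2

The relations place U below H. An element lies strictly between them when it is forced above U and also forced below H.
Above U: {N, W, L}. Below H: {M, K, T, J, N, W, R}.
Intersection: {N, W} — 2.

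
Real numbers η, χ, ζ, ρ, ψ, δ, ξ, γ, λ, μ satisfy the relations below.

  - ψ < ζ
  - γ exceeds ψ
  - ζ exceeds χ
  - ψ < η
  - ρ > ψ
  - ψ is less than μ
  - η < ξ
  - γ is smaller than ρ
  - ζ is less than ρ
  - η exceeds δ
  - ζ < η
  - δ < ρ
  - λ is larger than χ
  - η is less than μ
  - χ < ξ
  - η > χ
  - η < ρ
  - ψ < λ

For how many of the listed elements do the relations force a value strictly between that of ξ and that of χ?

Chaining upward from χ reaches: ζ, η, ρ, μ, λ.
Chaining downward from ξ reaches: ψ, δ, ζ, η.
Strictly between χ and ξ are those in both lists: ζ, η — 2 elements.

2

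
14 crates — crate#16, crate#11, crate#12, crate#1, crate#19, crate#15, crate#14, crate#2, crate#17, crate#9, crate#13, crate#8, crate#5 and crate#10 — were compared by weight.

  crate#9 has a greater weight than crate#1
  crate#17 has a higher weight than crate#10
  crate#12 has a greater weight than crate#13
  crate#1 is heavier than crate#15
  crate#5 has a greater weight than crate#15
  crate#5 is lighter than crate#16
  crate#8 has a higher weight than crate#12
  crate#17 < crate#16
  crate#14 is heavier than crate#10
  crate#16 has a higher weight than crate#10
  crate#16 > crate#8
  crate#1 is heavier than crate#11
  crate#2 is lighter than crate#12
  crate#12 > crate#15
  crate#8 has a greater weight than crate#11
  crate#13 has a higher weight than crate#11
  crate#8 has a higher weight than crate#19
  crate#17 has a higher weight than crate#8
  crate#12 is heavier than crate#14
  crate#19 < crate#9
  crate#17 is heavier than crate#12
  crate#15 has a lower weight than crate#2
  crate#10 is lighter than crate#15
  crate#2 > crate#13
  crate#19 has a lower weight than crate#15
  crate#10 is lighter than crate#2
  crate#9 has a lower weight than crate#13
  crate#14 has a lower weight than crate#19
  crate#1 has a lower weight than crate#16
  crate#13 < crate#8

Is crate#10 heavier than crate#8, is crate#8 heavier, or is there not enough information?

Following the relations from crate#10: crate#10 < crate#14 < crate#19 < crate#15 < crate#1 < crate#9 < crate#13 < crate#2 < crate#12 < crate#8.
So crate#8 is heavier.

crate#8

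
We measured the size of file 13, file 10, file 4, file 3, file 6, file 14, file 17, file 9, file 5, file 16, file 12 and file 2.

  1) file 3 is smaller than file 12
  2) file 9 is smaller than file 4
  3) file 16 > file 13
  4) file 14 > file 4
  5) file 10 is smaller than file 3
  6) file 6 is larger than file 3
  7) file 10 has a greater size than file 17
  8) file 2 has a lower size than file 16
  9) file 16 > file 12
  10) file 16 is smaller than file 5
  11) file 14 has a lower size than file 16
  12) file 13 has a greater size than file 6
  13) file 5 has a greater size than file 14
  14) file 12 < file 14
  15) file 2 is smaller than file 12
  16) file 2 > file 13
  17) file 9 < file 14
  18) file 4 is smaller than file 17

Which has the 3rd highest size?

Piecing the relations together gives one ordering: file 9 < file 4 < file 17 < file 10 < file 3 < file 6 < file 13 < file 2 < file 12 < file 14 < file 16 < file 5.
Counting 3 from the largest end gives file 14.

file 14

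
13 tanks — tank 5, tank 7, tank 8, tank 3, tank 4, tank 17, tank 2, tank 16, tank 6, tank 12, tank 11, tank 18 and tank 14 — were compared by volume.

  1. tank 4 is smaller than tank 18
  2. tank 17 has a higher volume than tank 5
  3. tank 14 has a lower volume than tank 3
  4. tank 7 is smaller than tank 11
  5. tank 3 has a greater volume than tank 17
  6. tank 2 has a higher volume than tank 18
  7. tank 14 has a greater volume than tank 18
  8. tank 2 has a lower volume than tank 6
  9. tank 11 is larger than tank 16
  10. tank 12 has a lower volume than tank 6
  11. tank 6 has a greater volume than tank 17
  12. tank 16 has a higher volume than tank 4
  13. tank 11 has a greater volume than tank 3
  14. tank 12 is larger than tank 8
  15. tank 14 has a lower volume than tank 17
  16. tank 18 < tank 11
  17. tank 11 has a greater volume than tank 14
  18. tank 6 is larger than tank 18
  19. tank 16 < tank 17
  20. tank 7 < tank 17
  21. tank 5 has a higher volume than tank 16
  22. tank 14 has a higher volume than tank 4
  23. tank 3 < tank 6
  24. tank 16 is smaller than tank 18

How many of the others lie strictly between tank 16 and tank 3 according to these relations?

4

The relations place tank 16 below tank 3. An element lies strictly between them when it is forced above tank 16 and also forced below tank 3.
Above tank 16: {tank 18, tank 5, tank 14, tank 2, tank 17, tank 11, tank 6}. Below tank 3: {tank 4, tank 18, tank 5, tank 14, tank 7, tank 17}.
Intersection: {tank 18, tank 5, tank 14, tank 17} — 4.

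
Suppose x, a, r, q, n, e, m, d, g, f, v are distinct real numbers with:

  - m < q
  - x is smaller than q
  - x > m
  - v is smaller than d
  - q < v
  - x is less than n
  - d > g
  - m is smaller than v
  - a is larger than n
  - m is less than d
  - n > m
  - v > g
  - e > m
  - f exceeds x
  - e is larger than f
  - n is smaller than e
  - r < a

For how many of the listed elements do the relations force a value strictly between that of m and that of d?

3

The relations place m below d. An element lies strictly between them when it is forced above m and also forced below d.
Above m: {x, q, f, n, a, v, e}. Below d: {x, q, g, v}.
Intersection: {x, q, v} — 3.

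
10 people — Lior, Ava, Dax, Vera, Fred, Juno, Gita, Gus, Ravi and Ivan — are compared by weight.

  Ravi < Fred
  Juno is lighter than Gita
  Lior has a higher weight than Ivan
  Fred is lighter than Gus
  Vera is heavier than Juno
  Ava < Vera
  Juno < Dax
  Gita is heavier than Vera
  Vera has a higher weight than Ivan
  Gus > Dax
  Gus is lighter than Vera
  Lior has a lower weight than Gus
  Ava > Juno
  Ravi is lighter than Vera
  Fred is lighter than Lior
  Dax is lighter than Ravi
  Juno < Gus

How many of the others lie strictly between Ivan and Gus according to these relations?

1

The relations place Ivan below Gus. An element lies strictly between them when it is forced above Ivan and also forced below Gus.
Above Ivan: {Lior, Vera, Gita}. Below Gus: {Juno, Dax, Ravi, Fred, Lior}.
Intersection: {Lior} — 1.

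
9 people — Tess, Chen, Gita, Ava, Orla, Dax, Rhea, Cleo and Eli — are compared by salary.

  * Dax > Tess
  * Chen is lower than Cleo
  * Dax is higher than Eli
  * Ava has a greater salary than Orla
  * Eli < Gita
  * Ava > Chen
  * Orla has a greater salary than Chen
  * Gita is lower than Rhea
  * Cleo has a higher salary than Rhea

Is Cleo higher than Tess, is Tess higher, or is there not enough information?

undetermined

Following every chain through Tess: above Tess we get Dax.
Cleo is not reached, and no chain runs the other way from Cleo to Tess.
So the given relations leave the order of Tess and Cleo undetermined.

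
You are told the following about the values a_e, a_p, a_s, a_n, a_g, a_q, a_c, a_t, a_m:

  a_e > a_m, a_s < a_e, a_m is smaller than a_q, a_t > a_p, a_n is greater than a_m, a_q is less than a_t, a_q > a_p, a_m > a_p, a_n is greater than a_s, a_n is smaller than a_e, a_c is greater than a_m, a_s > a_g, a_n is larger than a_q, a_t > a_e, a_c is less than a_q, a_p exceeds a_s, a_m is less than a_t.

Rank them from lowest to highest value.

a_g < a_s < a_p < a_m < a_c < a_q < a_n < a_e < a_t

Each adjacent pair is fixed by a given relation: a_g < a_s; a_s < a_p; a_p < a_m; a_m < a_c; a_c < a_q; a_q < a_n; a_n < a_e; a_e < a_t. Chaining them end to end gives the full order.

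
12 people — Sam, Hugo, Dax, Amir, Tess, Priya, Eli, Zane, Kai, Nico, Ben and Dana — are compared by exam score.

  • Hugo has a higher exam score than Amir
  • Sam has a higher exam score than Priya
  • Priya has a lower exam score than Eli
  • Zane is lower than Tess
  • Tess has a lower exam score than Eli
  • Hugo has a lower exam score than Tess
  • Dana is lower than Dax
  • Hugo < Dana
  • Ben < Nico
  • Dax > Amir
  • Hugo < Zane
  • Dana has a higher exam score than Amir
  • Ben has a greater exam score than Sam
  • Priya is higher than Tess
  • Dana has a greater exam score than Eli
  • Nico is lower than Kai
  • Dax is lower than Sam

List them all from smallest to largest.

Nothing is placed below Amir, so it is least; from there Amir < Hugo; Hugo < Zane; Zane < Tess; Tess < Priya; Priya < Eli; Eli < Dana; Dana < Dax; Dax < Sam; Sam < Ben; Ben < Nico; Nico < Kai, each given directly.

Amir < Hugo < Zane < Tess < Priya < Eli < Dana < Dax < Sam < Ben < Nico < Kai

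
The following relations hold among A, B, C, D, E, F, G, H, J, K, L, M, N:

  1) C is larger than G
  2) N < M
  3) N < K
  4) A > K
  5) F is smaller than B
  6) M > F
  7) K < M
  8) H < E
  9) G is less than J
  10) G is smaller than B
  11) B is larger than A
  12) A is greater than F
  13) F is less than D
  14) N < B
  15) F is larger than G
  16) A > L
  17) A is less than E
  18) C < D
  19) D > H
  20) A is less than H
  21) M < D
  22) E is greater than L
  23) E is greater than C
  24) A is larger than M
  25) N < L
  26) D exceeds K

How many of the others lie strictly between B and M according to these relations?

The relations place M below B. An element lies strictly between them when it is forced above M and also forced below B.
Above M: {A, H, D, E}. Below B: {G, F, N, L, K, A}.
Intersection: {A} — 1.

1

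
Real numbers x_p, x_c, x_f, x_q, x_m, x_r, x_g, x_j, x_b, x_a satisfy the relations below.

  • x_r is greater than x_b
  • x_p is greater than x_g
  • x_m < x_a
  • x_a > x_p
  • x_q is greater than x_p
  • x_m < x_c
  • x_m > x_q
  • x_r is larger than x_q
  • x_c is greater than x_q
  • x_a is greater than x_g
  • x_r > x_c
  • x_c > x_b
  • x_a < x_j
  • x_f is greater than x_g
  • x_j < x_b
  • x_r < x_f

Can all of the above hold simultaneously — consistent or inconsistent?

The single ordering x_g < x_p < x_q < x_m < x_a < x_j < x_b < x_c < x_r < x_f satisfies every listed relation, so no contradiction arises.

consistent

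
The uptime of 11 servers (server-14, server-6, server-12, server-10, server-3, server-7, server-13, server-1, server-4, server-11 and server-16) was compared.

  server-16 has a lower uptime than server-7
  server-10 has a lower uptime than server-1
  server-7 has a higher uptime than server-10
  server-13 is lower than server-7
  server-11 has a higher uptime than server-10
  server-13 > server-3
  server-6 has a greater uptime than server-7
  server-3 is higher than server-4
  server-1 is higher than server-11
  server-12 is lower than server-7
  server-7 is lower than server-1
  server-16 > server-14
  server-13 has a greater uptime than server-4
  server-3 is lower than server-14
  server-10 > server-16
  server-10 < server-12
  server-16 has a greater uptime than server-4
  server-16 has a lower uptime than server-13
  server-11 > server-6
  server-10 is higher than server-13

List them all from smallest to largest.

Nothing is placed below server-4, so it is least; from there server-4 < server-3; server-3 < server-14; server-14 < server-16; server-16 < server-13; server-13 < server-10; server-10 < server-12; server-12 < server-7; server-7 < server-6; server-6 < server-11; server-11 < server-1, each given directly.

server-4 < server-3 < server-14 < server-16 < server-13 < server-10 < server-12 < server-7 < server-6 < server-11 < server-1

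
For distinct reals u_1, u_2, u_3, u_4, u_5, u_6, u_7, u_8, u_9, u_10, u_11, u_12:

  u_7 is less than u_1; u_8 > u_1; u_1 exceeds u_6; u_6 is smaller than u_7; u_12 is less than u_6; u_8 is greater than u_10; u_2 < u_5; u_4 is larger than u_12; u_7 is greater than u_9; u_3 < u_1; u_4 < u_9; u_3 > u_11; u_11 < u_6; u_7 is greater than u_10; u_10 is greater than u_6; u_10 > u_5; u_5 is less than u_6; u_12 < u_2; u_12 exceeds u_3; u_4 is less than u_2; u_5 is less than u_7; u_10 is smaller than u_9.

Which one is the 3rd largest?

u_7

Chaining the given pairs: u_11 < u_3 < u_12 < u_4 < u_2 < u_5 < u_6 < u_10 < u_9 < u_7 < u_1 < u_8.
Counting 3 from the largest end gives u_7.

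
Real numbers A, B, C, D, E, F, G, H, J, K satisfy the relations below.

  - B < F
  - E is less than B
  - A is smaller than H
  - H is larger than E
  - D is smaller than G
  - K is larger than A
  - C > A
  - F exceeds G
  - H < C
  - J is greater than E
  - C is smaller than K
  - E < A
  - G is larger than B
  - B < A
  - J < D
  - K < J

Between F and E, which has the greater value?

F

The relevant relations are E < B; B < A; A < C; C < K; K < J; J < D; D < G; G < F.
Together: E < B < A < C < K < J < D < G < F.
So E < F; F is the larger of the two.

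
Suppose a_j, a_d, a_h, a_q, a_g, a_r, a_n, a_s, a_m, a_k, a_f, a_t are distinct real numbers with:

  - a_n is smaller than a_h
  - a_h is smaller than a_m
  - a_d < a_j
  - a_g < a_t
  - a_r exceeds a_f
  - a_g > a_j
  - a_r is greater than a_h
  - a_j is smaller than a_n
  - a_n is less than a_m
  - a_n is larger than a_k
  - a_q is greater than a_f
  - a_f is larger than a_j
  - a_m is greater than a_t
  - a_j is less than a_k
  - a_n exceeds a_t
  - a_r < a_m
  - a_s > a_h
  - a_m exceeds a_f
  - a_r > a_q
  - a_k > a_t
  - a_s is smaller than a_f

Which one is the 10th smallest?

a_q

Piecing the relations together gives one ordering: a_d < a_j < a_g < a_t < a_k < a_n < a_h < a_s < a_f < a_q < a_r < a_m.
Counting 10 from the smallest end gives a_q.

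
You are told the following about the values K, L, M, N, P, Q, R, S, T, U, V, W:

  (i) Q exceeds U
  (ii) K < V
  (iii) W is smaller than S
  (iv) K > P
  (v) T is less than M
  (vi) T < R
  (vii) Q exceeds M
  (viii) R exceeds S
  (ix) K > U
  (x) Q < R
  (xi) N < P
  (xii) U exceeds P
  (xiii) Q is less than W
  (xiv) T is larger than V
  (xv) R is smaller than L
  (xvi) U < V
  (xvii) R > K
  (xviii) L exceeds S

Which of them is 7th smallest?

M

The consecutive relations fix a unique order: N < P < U < K < V < T < M < Q < W < S < R < L.
Counting 7 from the smallest end gives M.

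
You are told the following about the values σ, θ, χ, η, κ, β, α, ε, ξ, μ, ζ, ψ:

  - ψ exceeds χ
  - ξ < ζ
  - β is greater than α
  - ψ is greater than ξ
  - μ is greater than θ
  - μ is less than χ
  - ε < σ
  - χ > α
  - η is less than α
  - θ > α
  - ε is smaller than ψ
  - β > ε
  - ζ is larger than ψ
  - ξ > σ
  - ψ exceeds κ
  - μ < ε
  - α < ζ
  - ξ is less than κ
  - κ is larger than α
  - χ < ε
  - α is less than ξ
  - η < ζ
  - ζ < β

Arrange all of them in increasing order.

η < α < θ < μ < χ < ε < σ < ξ < κ < ψ < ζ < β

The consecutive links are each given: η < α; α < θ; θ < μ; μ < χ; χ < ε; ε < σ; σ < ξ; ξ < κ; κ < ψ; ψ < ζ; ζ < β.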